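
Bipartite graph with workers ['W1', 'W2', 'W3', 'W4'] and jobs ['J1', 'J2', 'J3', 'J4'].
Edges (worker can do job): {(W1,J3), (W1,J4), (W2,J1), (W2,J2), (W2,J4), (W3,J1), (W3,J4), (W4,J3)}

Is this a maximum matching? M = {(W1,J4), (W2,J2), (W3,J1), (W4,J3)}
Yes, size 4 is maximum

Proposed matching has size 4.
Maximum matching size for this graph: 4.

This is a maximum matching.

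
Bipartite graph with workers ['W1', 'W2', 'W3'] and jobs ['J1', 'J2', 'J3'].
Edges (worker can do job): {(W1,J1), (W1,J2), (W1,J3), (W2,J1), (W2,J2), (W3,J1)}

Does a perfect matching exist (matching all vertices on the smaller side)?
Yes, perfect matching exists (size 3)

Perfect matching: {(W1,J3), (W2,J2), (W3,J1)}
All 3 vertices on the smaller side are matched.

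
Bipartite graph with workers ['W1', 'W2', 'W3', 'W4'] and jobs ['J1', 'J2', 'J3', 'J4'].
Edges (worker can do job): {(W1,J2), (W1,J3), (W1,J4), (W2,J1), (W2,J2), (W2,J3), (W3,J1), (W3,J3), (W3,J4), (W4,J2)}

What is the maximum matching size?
Maximum matching size = 4

Maximum matching: {(W1,J3), (W2,J1), (W3,J4), (W4,J2)}
Size: 4

This assigns 4 workers to 4 distinct jobs.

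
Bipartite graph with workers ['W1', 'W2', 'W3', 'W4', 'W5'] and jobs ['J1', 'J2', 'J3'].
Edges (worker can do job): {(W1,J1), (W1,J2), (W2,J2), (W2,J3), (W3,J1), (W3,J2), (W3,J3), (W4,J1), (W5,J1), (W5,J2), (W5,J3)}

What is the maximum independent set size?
Maximum independent set = 5

By König's theorem:
- Min vertex cover = Max matching = 3
- Max independent set = Total vertices - Min vertex cover
- Max independent set = 8 - 3 = 5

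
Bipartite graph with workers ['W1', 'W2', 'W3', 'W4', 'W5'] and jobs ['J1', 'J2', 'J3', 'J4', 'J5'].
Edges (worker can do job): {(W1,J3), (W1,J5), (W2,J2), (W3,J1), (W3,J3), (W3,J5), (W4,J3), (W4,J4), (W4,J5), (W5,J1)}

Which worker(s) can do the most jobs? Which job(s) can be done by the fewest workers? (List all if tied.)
Most versatile: W3, W4 (3 jobs); Least covered: J2, J4 (1 workers)

Worker degrees (jobs they can do): W1:2, W2:1, W3:3, W4:3, W5:1
Job degrees (workers who can do it): J1:2, J2:1, J3:3, J4:1, J5:3

Maximum worker degree is 3, achieved by: W3, W4
Minimum job degree is 1, achieved by: J2, J4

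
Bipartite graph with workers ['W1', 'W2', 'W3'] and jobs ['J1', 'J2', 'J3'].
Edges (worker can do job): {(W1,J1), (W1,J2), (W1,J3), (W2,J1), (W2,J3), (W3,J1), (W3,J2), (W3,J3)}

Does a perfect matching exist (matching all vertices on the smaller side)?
Yes, perfect matching exists (size 3)

Perfect matching: {(W1,J3), (W2,J1), (W3,J2)}
All 3 vertices on the smaller side are matched.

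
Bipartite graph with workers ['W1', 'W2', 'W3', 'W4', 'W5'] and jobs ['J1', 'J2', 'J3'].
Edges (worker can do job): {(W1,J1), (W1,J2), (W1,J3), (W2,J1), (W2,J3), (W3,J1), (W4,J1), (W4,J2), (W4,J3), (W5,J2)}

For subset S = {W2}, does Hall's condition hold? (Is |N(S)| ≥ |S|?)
Yes: |N(S)| = 2, |S| = 1

Subset S = {W2}
Neighbors N(S) = {J1, J3}

|N(S)| = 2, |S| = 1
Hall's condition: |N(S)| ≥ |S| is satisfied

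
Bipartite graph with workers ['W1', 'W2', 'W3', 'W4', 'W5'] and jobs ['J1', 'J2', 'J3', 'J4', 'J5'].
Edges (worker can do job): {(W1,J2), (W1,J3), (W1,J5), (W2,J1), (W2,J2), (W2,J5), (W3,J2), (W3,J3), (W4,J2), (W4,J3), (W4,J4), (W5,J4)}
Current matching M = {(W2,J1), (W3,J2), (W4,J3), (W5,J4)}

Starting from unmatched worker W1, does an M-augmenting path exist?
Yes: W1 → J5

An M-augmenting path alternates non-matching / matching edges, starting and ending at unmatched vertices.
Path: W1 → J5
(J5 is unmatched in M, so the path is augmenting.)
Flipping edges along this path would increase |M| from 4 to 5.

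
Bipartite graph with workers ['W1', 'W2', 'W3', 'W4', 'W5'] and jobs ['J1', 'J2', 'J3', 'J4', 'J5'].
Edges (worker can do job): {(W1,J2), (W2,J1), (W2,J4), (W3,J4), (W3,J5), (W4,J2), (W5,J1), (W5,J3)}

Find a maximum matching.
Matching: {(W2,J4), (W3,J5), (W4,J2), (W5,J1)}

Maximum matching (size 4):
  W2 → J4
  W3 → J5
  W4 → J2
  W5 → J1

Each worker is assigned to at most one job, and each job to at most one worker.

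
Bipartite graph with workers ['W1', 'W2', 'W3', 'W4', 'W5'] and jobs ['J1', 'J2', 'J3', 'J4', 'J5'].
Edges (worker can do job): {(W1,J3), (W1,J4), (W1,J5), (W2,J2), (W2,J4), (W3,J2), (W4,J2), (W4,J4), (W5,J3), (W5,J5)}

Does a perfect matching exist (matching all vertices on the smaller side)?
No, maximum matching has size 4 < 5

Maximum matching has size 4, need 5 for perfect matching.
Unmatched workers: ['W2']
Unmatched jobs: ['J1']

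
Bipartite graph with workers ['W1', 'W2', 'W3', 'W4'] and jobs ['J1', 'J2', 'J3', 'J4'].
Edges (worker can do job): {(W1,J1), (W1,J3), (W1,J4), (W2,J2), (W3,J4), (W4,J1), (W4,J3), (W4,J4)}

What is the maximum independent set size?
Maximum independent set = 4

By König's theorem:
- Min vertex cover = Max matching = 4
- Max independent set = Total vertices - Min vertex cover
- Max independent set = 8 - 4 = 4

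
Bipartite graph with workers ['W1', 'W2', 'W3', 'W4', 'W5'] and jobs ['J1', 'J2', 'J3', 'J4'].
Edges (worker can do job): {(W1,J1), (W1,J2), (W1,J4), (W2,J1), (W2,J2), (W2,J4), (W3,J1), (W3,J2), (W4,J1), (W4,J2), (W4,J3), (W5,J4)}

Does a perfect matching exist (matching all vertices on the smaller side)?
Yes, perfect matching exists (size 4)

Perfect matching: {(W1,J2), (W3,J1), (W4,J3), (W5,J4)}
All 4 vertices on the smaller side are matched.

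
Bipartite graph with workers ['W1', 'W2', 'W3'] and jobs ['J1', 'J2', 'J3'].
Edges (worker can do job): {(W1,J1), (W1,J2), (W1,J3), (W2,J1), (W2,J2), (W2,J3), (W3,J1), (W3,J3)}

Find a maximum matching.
Matching: {(W1,J1), (W2,J2), (W3,J3)}

Maximum matching (size 3):
  W1 → J1
  W2 → J2
  W3 → J3

Each worker is assigned to at most one job, and each job to at most one worker.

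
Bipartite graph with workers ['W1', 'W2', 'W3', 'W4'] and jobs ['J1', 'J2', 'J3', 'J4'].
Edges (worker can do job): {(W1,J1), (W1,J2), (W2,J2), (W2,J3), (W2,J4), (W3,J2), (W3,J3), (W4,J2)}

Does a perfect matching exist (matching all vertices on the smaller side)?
Yes, perfect matching exists (size 4)

Perfect matching: {(W1,J1), (W2,J4), (W3,J3), (W4,J2)}
All 4 vertices on the smaller side are matched.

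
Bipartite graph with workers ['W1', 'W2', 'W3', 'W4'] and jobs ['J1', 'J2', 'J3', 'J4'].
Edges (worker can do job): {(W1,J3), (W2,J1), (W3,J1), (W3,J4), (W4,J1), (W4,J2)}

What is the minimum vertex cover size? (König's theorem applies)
Minimum vertex cover size = 4

By König's theorem: in bipartite graphs,
min vertex cover = max matching = 4

Maximum matching has size 4, so minimum vertex cover also has size 4.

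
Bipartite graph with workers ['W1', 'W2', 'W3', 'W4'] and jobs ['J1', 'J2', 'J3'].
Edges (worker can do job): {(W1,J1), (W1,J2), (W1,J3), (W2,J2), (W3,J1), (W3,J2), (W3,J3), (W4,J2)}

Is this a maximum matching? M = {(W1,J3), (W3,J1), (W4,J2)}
Yes, size 3 is maximum

Proposed matching has size 3.
Maximum matching size for this graph: 3.

This is a maximum matching.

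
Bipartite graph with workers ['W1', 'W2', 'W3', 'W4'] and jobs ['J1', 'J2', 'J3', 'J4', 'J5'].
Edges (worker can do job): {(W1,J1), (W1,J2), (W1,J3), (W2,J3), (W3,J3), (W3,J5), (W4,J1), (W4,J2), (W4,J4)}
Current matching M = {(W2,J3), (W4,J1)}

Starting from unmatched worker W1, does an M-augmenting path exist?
Yes: W1 → J2

An M-augmenting path alternates non-matching / matching edges, starting and ending at unmatched vertices.
Path: W1 → J2
(J2 is unmatched in M, so the path is augmenting.)
Flipping edges along this path would increase |M| from 2 to 3.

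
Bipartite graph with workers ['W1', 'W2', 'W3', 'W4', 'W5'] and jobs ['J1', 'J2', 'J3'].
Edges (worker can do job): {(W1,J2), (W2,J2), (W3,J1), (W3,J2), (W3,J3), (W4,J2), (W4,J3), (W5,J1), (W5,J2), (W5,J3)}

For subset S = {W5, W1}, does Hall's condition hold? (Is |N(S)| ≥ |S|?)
Yes: |N(S)| = 3, |S| = 2

Subset S = {W5, W1}
Neighbors N(S) = {J1, J2, J3}

|N(S)| = 3, |S| = 2
Hall's condition: |N(S)| ≥ |S| is satisfied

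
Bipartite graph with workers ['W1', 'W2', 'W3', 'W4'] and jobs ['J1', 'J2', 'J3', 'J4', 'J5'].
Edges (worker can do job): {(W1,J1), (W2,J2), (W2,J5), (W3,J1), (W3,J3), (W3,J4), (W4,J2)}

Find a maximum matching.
Matching: {(W1,J1), (W2,J5), (W3,J3), (W4,J2)}

Maximum matching (size 4):
  W1 → J1
  W2 → J5
  W3 → J3
  W4 → J2

Each worker is assigned to at most one job, and each job to at most one worker.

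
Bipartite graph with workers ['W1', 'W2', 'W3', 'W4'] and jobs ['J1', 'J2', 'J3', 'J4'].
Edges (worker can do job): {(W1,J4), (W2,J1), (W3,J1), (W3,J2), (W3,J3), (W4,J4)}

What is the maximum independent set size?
Maximum independent set = 5

By König's theorem:
- Min vertex cover = Max matching = 3
- Max independent set = Total vertices - Min vertex cover
- Max independent set = 8 - 3 = 5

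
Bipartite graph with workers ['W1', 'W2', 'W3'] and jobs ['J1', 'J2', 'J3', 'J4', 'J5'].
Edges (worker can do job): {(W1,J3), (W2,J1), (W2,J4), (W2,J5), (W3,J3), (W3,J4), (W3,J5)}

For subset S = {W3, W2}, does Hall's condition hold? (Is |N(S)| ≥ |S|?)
Yes: |N(S)| = 4, |S| = 2

Subset S = {W3, W2}
Neighbors N(S) = {J1, J3, J4, J5}

|N(S)| = 4, |S| = 2
Hall's condition: |N(S)| ≥ |S| is satisfied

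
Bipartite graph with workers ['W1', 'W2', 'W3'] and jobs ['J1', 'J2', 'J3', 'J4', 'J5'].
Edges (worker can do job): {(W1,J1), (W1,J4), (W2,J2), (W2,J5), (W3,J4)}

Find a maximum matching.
Matching: {(W1,J1), (W2,J2), (W3,J4)}

Maximum matching (size 3):
  W1 → J1
  W2 → J2
  W3 → J4

Each worker is assigned to at most one job, and each job to at most one worker.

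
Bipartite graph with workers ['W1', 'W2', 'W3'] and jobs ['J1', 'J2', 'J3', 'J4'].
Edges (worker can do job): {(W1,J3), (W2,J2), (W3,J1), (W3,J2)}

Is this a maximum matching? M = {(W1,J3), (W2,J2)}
No, size 2 is not maximum

Proposed matching has size 2.
Maximum matching size for this graph: 3.

This is NOT maximum - can be improved to size 3.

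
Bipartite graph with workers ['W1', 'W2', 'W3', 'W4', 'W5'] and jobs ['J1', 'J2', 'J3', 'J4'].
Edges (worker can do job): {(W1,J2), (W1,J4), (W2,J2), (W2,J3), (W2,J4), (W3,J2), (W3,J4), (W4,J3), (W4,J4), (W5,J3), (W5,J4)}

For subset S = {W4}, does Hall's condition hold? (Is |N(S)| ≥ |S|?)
Yes: |N(S)| = 2, |S| = 1

Subset S = {W4}
Neighbors N(S) = {J3, J4}

|N(S)| = 2, |S| = 1
Hall's condition: |N(S)| ≥ |S| is satisfied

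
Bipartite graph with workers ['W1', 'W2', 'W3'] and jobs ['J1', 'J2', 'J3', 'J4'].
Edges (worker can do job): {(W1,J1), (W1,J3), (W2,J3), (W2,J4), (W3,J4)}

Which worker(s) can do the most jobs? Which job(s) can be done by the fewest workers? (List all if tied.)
Most versatile: W1, W2 (2 jobs); Least covered: J2 (0 workers)

Worker degrees (jobs they can do): W1:2, W2:2, W3:1
Job degrees (workers who can do it): J1:1, J2:0, J3:2, J4:2

Maximum worker degree is 2, achieved by: W1, W2
Minimum job degree is 0, achieved by: J2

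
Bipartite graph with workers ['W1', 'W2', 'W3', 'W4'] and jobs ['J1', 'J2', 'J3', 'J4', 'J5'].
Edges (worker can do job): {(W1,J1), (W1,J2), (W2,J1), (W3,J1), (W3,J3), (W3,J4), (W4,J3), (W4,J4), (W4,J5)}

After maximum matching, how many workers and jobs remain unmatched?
Unmatched: 0 workers, 1 jobs

Maximum matching size: 4
Workers: 4 total, 4 matched, 0 unmatched
Jobs: 5 total, 4 matched, 1 unmatched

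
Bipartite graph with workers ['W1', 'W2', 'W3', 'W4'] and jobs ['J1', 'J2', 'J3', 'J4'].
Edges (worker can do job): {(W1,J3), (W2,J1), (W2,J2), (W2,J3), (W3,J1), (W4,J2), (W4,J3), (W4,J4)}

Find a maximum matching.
Matching: {(W1,J3), (W2,J2), (W3,J1), (W4,J4)}

Maximum matching (size 4):
  W1 → J3
  W2 → J2
  W3 → J1
  W4 → J4

Each worker is assigned to at most one job, and each job to at most one worker.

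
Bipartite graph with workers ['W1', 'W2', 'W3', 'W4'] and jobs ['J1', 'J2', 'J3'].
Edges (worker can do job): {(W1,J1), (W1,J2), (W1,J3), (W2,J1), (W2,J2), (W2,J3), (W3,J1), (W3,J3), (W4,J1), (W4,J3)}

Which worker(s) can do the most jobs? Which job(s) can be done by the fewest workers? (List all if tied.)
Most versatile: W1, W2 (3 jobs); Least covered: J2 (2 workers)

Worker degrees (jobs they can do): W1:3, W2:3, W3:2, W4:2
Job degrees (workers who can do it): J1:4, J2:2, J3:4

Maximum worker degree is 3, achieved by: W1, W2
Minimum job degree is 2, achieved by: J2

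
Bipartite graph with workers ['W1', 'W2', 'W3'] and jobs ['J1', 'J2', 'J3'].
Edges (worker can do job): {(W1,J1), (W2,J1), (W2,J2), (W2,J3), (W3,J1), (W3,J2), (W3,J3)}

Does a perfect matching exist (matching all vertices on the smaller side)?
Yes, perfect matching exists (size 3)

Perfect matching: {(W1,J1), (W2,J2), (W3,J3)}
All 3 vertices on the smaller side are matched.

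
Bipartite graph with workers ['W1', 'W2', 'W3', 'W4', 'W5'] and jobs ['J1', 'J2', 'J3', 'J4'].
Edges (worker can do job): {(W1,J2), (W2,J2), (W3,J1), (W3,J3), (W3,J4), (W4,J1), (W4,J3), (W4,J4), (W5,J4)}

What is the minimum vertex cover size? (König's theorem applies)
Minimum vertex cover size = 4

By König's theorem: in bipartite graphs,
min vertex cover = max matching = 4

Maximum matching has size 4, so minimum vertex cover also has size 4.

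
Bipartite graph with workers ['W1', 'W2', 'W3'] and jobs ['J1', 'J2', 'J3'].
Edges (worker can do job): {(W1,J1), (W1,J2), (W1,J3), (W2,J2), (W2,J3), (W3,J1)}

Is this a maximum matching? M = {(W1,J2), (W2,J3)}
No, size 2 is not maximum

Proposed matching has size 2.
Maximum matching size for this graph: 3.

This is NOT maximum - can be improved to size 3.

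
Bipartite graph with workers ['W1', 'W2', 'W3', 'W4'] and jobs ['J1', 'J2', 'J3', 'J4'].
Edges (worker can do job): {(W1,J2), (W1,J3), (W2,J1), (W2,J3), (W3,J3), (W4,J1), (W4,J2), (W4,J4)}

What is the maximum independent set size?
Maximum independent set = 4

By König's theorem:
- Min vertex cover = Max matching = 4
- Max independent set = Total vertices - Min vertex cover
- Max independent set = 8 - 4 = 4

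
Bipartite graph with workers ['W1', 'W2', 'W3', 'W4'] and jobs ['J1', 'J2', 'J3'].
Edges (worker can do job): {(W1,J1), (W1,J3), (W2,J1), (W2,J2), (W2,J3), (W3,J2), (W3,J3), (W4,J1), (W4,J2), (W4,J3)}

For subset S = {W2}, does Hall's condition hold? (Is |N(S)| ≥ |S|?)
Yes: |N(S)| = 3, |S| = 1

Subset S = {W2}
Neighbors N(S) = {J1, J2, J3}

|N(S)| = 3, |S| = 1
Hall's condition: |N(S)| ≥ |S| is satisfied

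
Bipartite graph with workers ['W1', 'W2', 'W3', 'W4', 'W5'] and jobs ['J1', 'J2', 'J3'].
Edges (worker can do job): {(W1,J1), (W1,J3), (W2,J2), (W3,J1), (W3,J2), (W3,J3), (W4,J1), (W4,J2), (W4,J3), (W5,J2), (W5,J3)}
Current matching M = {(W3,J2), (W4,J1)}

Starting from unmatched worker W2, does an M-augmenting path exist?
Yes: W2 → J2 → W3 → J1 → W4 → J3

An M-augmenting path alternates non-matching / matching edges, starting and ending at unmatched vertices.
Path: W2 → J2 → W3 → J1 → W4 → J3
(J3 is unmatched in M, so the path is augmenting.)
Flipping edges along this path would increase |M| from 2 to 3.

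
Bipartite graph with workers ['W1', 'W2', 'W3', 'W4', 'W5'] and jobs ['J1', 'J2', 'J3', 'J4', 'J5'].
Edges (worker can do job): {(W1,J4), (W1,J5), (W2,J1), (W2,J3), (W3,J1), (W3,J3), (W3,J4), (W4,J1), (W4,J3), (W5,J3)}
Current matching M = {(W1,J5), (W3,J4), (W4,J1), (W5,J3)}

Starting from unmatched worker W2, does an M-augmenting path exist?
No augmenting path from W2

Alternating search from W2 reaches jobs: {J1, J3}.
Every reachable job is already matched in M, and following those matched edges back to workers exposes no further unvisited jobs.
No M-augmenting path from W2 exists.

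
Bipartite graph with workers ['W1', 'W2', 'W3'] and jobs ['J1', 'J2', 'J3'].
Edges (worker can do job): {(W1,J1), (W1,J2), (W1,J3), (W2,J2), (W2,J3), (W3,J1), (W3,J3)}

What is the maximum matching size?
Maximum matching size = 3

Maximum matching: {(W1,J1), (W2,J2), (W3,J3)}
Size: 3

This assigns 3 workers to 3 distinct jobs.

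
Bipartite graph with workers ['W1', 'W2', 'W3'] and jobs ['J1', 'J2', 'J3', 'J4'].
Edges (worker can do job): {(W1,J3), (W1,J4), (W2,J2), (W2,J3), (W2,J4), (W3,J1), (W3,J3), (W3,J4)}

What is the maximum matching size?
Maximum matching size = 3

Maximum matching: {(W1,J3), (W2,J2), (W3,J4)}
Size: 3

This assigns 3 workers to 3 distinct jobs.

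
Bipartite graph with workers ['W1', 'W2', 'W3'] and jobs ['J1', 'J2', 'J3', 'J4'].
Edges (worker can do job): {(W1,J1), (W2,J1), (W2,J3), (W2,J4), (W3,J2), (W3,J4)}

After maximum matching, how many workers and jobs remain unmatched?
Unmatched: 0 workers, 1 jobs

Maximum matching size: 3
Workers: 3 total, 3 matched, 0 unmatched
Jobs: 4 total, 3 matched, 1 unmatched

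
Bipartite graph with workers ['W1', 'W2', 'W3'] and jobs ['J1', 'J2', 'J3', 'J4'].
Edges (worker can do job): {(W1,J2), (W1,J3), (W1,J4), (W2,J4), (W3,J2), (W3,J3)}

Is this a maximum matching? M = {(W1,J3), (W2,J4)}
No, size 2 is not maximum

Proposed matching has size 2.
Maximum matching size for this graph: 3.

This is NOT maximum - can be improved to size 3.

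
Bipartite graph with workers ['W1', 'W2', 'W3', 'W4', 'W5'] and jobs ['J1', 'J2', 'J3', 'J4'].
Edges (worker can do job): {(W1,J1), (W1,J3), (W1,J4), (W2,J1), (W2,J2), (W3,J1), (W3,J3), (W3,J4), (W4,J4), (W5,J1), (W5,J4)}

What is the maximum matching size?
Maximum matching size = 4

Maximum matching: {(W2,J2), (W3,J3), (W4,J4), (W5,J1)}
Size: 4

This assigns 4 workers to 4 distinct jobs.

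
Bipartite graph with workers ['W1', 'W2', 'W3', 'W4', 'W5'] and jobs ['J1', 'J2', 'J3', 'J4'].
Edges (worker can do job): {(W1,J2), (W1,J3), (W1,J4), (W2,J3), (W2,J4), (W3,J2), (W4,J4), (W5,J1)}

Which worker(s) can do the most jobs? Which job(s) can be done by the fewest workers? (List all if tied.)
Most versatile: W1 (3 jobs); Least covered: J1 (1 workers)

Worker degrees (jobs they can do): W1:3, W2:2, W3:1, W4:1, W5:1
Job degrees (workers who can do it): J1:1, J2:2, J3:2, J4:3

Maximum worker degree is 3, achieved by: W1
Minimum job degree is 1, achieved by: J1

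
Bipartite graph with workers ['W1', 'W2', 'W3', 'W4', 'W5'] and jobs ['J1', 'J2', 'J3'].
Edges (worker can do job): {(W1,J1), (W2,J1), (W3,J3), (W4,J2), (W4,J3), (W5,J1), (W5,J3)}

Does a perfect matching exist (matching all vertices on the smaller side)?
Yes, perfect matching exists (size 3)

Perfect matching: {(W3,J3), (W4,J2), (W5,J1)}
All 3 vertices on the smaller side are matched.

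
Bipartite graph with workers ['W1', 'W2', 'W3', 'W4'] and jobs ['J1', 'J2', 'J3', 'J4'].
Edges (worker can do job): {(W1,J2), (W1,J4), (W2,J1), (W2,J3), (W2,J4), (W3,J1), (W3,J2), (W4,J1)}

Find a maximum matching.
Matching: {(W1,J4), (W2,J3), (W3,J2), (W4,J1)}

Maximum matching (size 4):
  W1 → J4
  W2 → J3
  W3 → J2
  W4 → J1

Each worker is assigned to at most one job, and each job to at most one worker.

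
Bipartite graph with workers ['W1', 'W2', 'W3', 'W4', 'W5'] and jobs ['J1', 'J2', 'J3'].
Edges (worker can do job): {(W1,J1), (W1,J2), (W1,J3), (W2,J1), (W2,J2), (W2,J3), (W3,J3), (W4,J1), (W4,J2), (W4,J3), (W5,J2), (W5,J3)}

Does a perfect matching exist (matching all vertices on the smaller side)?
Yes, perfect matching exists (size 3)

Perfect matching: {(W3,J3), (W4,J1), (W5,J2)}
All 3 vertices on the smaller side are matched.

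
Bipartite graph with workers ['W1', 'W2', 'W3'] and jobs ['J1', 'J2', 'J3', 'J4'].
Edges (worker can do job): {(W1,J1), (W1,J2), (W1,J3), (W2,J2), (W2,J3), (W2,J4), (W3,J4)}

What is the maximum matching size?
Maximum matching size = 3

Maximum matching: {(W1,J2), (W2,J3), (W3,J4)}
Size: 3

This assigns 3 workers to 3 distinct jobs.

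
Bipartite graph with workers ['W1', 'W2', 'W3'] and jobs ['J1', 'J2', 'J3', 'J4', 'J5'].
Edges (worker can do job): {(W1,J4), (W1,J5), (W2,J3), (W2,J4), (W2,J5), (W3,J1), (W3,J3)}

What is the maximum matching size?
Maximum matching size = 3

Maximum matching: {(W1,J5), (W2,J4), (W3,J1)}
Size: 3

This assigns 3 workers to 3 distinct jobs.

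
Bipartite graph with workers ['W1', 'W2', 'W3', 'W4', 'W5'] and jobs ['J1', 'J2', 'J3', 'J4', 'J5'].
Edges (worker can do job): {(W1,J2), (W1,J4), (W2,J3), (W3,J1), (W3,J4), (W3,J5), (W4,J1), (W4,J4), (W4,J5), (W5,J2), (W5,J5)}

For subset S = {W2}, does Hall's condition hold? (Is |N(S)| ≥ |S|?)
Yes: |N(S)| = 1, |S| = 1

Subset S = {W2}
Neighbors N(S) = {J3}

|N(S)| = 1, |S| = 1
Hall's condition: |N(S)| ≥ |S| is satisfied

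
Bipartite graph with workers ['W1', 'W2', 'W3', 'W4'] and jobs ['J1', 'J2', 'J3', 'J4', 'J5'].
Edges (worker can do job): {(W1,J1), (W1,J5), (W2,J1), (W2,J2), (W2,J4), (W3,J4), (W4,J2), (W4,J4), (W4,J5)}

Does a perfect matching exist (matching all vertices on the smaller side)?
Yes, perfect matching exists (size 4)

Perfect matching: {(W1,J1), (W2,J2), (W3,J4), (W4,J5)}
All 4 vertices on the smaller side are matched.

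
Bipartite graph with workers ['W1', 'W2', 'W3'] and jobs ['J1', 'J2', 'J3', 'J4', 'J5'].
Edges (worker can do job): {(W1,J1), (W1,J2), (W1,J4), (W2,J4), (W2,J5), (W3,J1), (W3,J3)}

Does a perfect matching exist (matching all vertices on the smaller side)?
Yes, perfect matching exists (size 3)

Perfect matching: {(W1,J2), (W2,J4), (W3,J1)}
All 3 vertices on the smaller side are matched.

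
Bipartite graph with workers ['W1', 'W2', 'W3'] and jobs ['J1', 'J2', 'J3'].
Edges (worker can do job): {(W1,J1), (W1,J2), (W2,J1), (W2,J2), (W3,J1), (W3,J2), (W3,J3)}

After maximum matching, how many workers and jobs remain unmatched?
Unmatched: 0 workers, 0 jobs

Maximum matching size: 3
Workers: 3 total, 3 matched, 0 unmatched
Jobs: 3 total, 3 matched, 0 unmatched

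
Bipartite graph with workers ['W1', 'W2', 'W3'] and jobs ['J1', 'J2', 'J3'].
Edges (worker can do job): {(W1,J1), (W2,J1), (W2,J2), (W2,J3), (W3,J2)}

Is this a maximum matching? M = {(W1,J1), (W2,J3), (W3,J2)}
Yes, size 3 is maximum

Proposed matching has size 3.
Maximum matching size for this graph: 3.

This is a maximum matching.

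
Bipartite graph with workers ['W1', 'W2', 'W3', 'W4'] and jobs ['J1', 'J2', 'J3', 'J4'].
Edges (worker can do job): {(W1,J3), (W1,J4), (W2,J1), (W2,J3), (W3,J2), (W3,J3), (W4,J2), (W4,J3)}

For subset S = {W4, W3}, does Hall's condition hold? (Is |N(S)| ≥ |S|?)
Yes: |N(S)| = 2, |S| = 2

Subset S = {W4, W3}
Neighbors N(S) = {J2, J3}

|N(S)| = 2, |S| = 2
Hall's condition: |N(S)| ≥ |S| is satisfied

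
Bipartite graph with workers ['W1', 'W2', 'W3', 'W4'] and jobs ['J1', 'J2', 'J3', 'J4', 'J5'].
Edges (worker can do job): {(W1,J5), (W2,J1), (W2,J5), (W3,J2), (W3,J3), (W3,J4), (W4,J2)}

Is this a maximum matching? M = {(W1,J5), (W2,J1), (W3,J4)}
No, size 3 is not maximum

Proposed matching has size 3.
Maximum matching size for this graph: 4.

This is NOT maximum - can be improved to size 4.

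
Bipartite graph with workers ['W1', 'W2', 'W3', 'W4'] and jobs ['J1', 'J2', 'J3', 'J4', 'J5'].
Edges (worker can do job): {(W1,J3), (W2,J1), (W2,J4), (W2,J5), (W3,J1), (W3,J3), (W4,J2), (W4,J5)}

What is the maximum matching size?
Maximum matching size = 4

Maximum matching: {(W1,J3), (W2,J4), (W3,J1), (W4,J5)}
Size: 4

This assigns 4 workers to 4 distinct jobs.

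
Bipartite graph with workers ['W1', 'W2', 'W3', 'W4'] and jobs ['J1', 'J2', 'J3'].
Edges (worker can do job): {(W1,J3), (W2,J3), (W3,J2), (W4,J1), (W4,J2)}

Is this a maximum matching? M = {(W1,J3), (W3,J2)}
No, size 2 is not maximum

Proposed matching has size 2.
Maximum matching size for this graph: 3.

This is NOT maximum - can be improved to size 3.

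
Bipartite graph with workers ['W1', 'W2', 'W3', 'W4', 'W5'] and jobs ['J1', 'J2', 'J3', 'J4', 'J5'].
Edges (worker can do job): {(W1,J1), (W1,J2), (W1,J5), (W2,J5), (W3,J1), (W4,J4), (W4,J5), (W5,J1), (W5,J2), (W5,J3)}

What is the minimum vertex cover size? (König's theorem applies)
Minimum vertex cover size = 5

By König's theorem: in bipartite graphs,
min vertex cover = max matching = 5

Maximum matching has size 5, so minimum vertex cover also has size 5.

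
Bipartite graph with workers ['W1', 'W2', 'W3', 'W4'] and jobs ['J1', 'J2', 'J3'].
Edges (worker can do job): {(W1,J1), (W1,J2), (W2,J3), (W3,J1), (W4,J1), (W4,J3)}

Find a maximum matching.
Matching: {(W1,J2), (W3,J1), (W4,J3)}

Maximum matching (size 3):
  W1 → J2
  W3 → J1
  W4 → J3

Each worker is assigned to at most one job, and each job to at most one worker.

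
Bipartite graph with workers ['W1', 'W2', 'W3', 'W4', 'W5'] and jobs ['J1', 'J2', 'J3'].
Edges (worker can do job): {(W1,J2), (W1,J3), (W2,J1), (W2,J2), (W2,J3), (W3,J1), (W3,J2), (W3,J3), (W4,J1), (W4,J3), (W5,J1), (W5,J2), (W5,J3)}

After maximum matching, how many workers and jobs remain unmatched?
Unmatched: 2 workers, 0 jobs

Maximum matching size: 3
Workers: 5 total, 3 matched, 2 unmatched
Jobs: 3 total, 3 matched, 0 unmatched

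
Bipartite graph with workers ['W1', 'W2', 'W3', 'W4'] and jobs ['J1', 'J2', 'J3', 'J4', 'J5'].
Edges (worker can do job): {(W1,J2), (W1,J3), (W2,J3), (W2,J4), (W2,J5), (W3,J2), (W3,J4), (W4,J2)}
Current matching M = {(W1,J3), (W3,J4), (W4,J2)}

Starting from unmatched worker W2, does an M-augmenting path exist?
Yes: W2 → J5

An M-augmenting path alternates non-matching / matching edges, starting and ending at unmatched vertices.
Path: W2 → J5
(J5 is unmatched in M, so the path is augmenting.)
Flipping edges along this path would increase |M| from 3 to 4.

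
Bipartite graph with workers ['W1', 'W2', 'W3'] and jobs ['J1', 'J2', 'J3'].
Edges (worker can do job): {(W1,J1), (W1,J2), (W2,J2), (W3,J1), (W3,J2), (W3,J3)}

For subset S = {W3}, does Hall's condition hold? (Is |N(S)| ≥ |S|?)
Yes: |N(S)| = 3, |S| = 1

Subset S = {W3}
Neighbors N(S) = {J1, J2, J3}

|N(S)| = 3, |S| = 1
Hall's condition: |N(S)| ≥ |S| is satisfied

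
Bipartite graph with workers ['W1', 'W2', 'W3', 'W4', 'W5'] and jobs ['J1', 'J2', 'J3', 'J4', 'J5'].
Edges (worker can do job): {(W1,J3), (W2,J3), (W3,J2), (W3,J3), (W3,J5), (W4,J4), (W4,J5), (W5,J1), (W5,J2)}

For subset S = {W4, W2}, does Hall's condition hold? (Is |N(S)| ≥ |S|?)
Yes: |N(S)| = 3, |S| = 2

Subset S = {W4, W2}
Neighbors N(S) = {J3, J4, J5}

|N(S)| = 3, |S| = 2
Hall's condition: |N(S)| ≥ |S| is satisfied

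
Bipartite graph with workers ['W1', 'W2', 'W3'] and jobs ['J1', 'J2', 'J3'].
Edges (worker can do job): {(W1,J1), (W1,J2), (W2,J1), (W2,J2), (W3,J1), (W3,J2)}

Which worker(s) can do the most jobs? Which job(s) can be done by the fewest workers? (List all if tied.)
Most versatile: W1, W2, W3 (2 jobs); Least covered: J3 (0 workers)

Worker degrees (jobs they can do): W1:2, W2:2, W3:2
Job degrees (workers who can do it): J1:3, J2:3, J3:0

Maximum worker degree is 2, achieved by: W1, W2, W3
Minimum job degree is 0, achieved by: J3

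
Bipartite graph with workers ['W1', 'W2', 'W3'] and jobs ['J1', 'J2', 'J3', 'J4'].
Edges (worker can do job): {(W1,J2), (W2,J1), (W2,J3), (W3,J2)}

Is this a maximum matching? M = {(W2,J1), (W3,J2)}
Yes, size 2 is maximum

Proposed matching has size 2.
Maximum matching size for this graph: 2.

This is a maximum matching.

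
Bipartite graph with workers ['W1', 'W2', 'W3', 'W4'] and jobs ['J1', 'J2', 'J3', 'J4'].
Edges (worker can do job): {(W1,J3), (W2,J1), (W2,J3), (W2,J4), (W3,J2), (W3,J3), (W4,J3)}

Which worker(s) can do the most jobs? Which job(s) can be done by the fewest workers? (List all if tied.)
Most versatile: W2 (3 jobs); Least covered: J1, J2, J4 (1 workers)

Worker degrees (jobs they can do): W1:1, W2:3, W3:2, W4:1
Job degrees (workers who can do it): J1:1, J2:1, J3:4, J4:1

Maximum worker degree is 3, achieved by: W2
Minimum job degree is 1, achieved by: J1, J2, J4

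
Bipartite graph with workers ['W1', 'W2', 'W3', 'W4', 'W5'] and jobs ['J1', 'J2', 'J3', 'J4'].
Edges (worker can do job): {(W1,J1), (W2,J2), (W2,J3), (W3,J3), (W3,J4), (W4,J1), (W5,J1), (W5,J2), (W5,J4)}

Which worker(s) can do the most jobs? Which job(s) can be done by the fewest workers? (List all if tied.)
Most versatile: W5 (3 jobs); Least covered: J2, J3, J4 (2 workers)

Worker degrees (jobs they can do): W1:1, W2:2, W3:2, W4:1, W5:3
Job degrees (workers who can do it): J1:3, J2:2, J3:2, J4:2

Maximum worker degree is 3, achieved by: W5
Minimum job degree is 2, achieved by: J2, J3, J4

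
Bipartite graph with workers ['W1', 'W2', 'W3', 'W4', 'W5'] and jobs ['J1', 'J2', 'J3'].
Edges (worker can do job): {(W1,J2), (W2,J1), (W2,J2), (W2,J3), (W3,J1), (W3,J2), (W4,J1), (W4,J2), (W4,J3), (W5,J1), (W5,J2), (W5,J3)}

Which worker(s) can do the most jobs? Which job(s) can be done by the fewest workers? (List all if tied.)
Most versatile: W2, W4, W5 (3 jobs); Least covered: J3 (3 workers)

Worker degrees (jobs they can do): W1:1, W2:3, W3:2, W4:3, W5:3
Job degrees (workers who can do it): J1:4, J2:5, J3:3

Maximum worker degree is 3, achieved by: W2, W4, W5
Minimum job degree is 3, achieved by: J3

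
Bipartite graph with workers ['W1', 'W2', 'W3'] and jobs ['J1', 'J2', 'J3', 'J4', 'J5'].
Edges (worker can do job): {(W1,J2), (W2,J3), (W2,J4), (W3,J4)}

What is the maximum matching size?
Maximum matching size = 3

Maximum matching: {(W1,J2), (W2,J3), (W3,J4)}
Size: 3

This assigns 3 workers to 3 distinct jobs.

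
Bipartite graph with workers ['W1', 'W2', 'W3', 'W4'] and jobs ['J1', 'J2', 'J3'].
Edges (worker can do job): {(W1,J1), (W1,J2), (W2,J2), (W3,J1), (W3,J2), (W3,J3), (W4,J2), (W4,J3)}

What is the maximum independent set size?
Maximum independent set = 4

By König's theorem:
- Min vertex cover = Max matching = 3
- Max independent set = Total vertices - Min vertex cover
- Max independent set = 7 - 3 = 4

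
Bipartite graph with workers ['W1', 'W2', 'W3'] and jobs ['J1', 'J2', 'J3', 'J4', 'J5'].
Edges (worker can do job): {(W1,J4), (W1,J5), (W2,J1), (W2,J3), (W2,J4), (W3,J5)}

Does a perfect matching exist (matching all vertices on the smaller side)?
Yes, perfect matching exists (size 3)

Perfect matching: {(W1,J4), (W2,J1), (W3,J5)}
All 3 vertices on the smaller side are matched.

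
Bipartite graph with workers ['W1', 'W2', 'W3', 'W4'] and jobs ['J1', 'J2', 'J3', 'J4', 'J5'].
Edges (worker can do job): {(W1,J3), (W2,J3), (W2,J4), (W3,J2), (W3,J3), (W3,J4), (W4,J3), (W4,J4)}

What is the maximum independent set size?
Maximum independent set = 6

By König's theorem:
- Min vertex cover = Max matching = 3
- Max independent set = Total vertices - Min vertex cover
- Max independent set = 9 - 3 = 6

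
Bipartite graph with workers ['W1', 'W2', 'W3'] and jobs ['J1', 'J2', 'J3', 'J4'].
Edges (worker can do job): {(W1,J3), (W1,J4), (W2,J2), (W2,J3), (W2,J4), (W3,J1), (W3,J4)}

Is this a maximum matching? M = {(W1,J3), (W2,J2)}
No, size 2 is not maximum

Proposed matching has size 2.
Maximum matching size for this graph: 3.

This is NOT maximum - can be improved to size 3.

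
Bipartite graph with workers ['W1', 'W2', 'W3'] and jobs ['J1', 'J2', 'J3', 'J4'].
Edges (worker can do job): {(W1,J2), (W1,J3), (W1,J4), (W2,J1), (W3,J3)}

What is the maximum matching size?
Maximum matching size = 3

Maximum matching: {(W1,J4), (W2,J1), (W3,J3)}
Size: 3

This assigns 3 workers to 3 distinct jobs.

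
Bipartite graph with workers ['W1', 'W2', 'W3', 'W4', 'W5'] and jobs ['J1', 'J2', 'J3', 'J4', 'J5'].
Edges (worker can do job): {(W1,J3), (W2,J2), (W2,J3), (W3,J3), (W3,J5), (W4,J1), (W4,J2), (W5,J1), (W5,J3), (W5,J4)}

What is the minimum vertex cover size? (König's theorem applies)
Minimum vertex cover size = 5

By König's theorem: in bipartite graphs,
min vertex cover = max matching = 5

Maximum matching has size 5, so minimum vertex cover also has size 5.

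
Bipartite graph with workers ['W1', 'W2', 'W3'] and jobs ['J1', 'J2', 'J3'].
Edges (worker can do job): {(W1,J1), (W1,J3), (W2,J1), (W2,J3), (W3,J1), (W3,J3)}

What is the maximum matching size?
Maximum matching size = 2

Maximum matching: {(W1,J3), (W3,J1)}
Size: 2

This assigns 2 workers to 2 distinct jobs.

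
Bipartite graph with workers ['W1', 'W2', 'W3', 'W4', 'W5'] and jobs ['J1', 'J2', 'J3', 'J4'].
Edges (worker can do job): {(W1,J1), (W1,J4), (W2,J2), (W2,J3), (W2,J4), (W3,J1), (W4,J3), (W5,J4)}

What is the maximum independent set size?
Maximum independent set = 5

By König's theorem:
- Min vertex cover = Max matching = 4
- Max independent set = Total vertices - Min vertex cover
- Max independent set = 9 - 4 = 5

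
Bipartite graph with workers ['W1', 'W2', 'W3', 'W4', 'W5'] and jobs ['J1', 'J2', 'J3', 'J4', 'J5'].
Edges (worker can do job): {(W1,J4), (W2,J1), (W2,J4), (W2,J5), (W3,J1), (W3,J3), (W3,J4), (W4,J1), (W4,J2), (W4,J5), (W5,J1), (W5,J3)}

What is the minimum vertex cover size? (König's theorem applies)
Minimum vertex cover size = 5

By König's theorem: in bipartite graphs,
min vertex cover = max matching = 5

Maximum matching has size 5, so minimum vertex cover also has size 5.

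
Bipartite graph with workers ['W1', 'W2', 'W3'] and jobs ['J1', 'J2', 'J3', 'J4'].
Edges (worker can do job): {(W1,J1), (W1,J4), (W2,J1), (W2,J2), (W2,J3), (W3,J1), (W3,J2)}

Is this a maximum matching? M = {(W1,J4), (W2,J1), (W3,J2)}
Yes, size 3 is maximum

Proposed matching has size 3.
Maximum matching size for this graph: 3.

This is a maximum matching.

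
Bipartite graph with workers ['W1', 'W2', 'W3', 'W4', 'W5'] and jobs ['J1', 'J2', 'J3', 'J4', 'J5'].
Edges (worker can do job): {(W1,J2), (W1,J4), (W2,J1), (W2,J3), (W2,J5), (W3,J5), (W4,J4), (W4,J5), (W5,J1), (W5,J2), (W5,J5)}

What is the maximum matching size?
Maximum matching size = 5

Maximum matching: {(W1,J2), (W2,J3), (W3,J5), (W4,J4), (W5,J1)}
Size: 5

This assigns 5 workers to 5 distinct jobs.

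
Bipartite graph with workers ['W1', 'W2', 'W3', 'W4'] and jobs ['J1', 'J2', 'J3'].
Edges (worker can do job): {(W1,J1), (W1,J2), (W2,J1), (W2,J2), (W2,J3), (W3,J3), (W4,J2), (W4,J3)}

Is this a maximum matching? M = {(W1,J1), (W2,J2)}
No, size 2 is not maximum

Proposed matching has size 2.
Maximum matching size for this graph: 3.

This is NOT maximum - can be improved to size 3.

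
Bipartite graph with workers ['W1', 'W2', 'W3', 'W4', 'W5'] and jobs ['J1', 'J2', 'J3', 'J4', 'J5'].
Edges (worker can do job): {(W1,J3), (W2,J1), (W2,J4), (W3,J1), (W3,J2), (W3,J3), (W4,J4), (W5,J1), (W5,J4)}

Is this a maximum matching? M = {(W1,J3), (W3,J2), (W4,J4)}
No, size 3 is not maximum

Proposed matching has size 3.
Maximum matching size for this graph: 4.

This is NOT maximum - can be improved to size 4.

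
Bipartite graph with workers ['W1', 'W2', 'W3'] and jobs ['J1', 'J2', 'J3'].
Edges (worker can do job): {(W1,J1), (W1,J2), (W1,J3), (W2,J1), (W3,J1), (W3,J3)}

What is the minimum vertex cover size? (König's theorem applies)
Minimum vertex cover size = 3

By König's theorem: in bipartite graphs,
min vertex cover = max matching = 3

Maximum matching has size 3, so minimum vertex cover also has size 3.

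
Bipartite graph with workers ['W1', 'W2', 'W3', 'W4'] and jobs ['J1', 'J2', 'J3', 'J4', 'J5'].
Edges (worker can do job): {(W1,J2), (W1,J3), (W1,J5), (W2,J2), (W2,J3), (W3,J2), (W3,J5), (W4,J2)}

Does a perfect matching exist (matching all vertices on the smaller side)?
No, maximum matching has size 3 < 4

Maximum matching has size 3, need 4 for perfect matching.
Unmatched workers: ['W2']
Unmatched jobs: ['J1', 'J4']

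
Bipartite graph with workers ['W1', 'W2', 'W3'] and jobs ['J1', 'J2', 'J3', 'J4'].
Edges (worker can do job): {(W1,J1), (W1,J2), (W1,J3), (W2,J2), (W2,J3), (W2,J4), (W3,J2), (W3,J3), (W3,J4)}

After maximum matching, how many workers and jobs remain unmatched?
Unmatched: 0 workers, 1 jobs

Maximum matching size: 3
Workers: 3 total, 3 matched, 0 unmatched
Jobs: 4 total, 3 matched, 1 unmatched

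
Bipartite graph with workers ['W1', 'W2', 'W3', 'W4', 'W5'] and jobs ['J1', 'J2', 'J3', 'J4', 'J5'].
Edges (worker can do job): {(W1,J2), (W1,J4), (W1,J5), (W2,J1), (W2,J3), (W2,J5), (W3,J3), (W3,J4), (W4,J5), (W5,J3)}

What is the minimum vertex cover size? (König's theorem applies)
Minimum vertex cover size = 5

By König's theorem: in bipartite graphs,
min vertex cover = max matching = 5

Maximum matching has size 5, so minimum vertex cover also has size 5.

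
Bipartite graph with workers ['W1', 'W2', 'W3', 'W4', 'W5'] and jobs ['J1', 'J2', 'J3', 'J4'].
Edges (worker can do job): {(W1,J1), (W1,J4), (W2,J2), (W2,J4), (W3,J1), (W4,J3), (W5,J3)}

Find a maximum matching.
Matching: {(W1,J4), (W2,J2), (W3,J1), (W5,J3)}

Maximum matching (size 4):
  W1 → J4
  W2 → J2
  W3 → J1
  W5 → J3

Each worker is assigned to at most one job, and each job to at most one worker.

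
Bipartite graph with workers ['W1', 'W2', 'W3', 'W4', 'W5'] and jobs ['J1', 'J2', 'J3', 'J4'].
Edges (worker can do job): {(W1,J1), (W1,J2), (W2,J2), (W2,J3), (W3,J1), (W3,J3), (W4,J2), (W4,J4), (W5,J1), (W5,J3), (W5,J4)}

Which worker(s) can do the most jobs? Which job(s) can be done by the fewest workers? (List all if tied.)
Most versatile: W5 (3 jobs); Least covered: J4 (2 workers)

Worker degrees (jobs they can do): W1:2, W2:2, W3:2, W4:2, W5:3
Job degrees (workers who can do it): J1:3, J2:3, J3:3, J4:2

Maximum worker degree is 3, achieved by: W5
Minimum job degree is 2, achieved by: J4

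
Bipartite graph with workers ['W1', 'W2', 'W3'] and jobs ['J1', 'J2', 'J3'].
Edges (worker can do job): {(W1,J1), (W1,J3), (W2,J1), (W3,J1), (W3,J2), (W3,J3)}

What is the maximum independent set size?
Maximum independent set = 3

By König's theorem:
- Min vertex cover = Max matching = 3
- Max independent set = Total vertices - Min vertex cover
- Max independent set = 6 - 3 = 3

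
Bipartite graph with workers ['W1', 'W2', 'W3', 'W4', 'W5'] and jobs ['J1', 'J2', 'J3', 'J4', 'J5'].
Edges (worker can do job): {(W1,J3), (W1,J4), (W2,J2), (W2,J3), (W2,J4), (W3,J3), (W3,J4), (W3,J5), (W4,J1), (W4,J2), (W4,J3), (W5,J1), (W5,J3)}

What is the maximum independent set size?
Maximum independent set = 5

By König's theorem:
- Min vertex cover = Max matching = 5
- Max independent set = Total vertices - Min vertex cover
- Max independent set = 10 - 5 = 5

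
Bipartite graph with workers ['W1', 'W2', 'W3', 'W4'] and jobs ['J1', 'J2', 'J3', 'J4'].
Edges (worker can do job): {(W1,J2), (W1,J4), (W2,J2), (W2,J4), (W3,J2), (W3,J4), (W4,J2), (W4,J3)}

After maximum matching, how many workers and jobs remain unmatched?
Unmatched: 1 workers, 1 jobs

Maximum matching size: 3
Workers: 4 total, 3 matched, 1 unmatched
Jobs: 4 total, 3 matched, 1 unmatched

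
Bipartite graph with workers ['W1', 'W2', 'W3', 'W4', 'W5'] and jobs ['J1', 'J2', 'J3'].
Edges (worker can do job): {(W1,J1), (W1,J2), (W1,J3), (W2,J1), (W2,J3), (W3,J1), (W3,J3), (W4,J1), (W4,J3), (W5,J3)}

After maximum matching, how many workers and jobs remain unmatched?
Unmatched: 2 workers, 0 jobs

Maximum matching size: 3
Workers: 5 total, 3 matched, 2 unmatched
Jobs: 3 total, 3 matched, 0 unmatched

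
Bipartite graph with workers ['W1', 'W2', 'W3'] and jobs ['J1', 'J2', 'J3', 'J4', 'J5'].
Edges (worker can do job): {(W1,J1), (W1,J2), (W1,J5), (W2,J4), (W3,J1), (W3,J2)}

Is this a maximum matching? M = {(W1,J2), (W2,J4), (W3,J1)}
Yes, size 3 is maximum

Proposed matching has size 3.
Maximum matching size for this graph: 3.

This is a maximum matching.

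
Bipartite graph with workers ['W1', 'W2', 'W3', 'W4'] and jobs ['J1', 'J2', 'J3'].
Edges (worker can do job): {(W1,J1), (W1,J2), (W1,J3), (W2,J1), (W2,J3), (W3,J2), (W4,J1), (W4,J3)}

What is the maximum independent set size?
Maximum independent set = 4

By König's theorem:
- Min vertex cover = Max matching = 3
- Max independent set = Total vertices - Min vertex cover
- Max independent set = 7 - 3 = 4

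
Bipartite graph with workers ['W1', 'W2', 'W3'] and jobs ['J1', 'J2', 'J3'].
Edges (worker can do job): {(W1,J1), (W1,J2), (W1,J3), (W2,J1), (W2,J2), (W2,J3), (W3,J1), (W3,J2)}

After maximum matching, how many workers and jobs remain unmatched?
Unmatched: 0 workers, 0 jobs

Maximum matching size: 3
Workers: 3 total, 3 matched, 0 unmatched
Jobs: 3 total, 3 matched, 0 unmatched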